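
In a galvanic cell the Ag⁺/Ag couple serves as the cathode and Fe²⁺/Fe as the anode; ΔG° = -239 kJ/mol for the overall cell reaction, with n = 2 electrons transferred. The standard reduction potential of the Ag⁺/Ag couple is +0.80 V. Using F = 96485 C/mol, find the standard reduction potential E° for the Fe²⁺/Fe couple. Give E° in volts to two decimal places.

-0.44 V

E°cell = −ΔG°/(nF) = −(-239×10³)/((2)(96485)) = +1.239 V.
Since Ag⁺/Ag is the cathode and Fe²⁺/Fe the anode, E°cell = E°(Ag⁺/Ag) − E°(Fe²⁺/Fe).
So E°(Fe²⁺/Fe) = E°(Ag⁺/Ag) − E°cell = (+0.80) − (+1.239) = -0.44 V.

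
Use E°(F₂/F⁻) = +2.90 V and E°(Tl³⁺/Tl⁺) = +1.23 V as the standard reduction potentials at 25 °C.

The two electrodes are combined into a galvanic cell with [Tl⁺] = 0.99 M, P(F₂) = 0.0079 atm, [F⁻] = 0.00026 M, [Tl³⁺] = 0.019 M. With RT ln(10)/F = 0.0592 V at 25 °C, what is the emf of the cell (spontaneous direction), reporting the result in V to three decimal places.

F₂/F⁻ is the cathode (higher E°), Tl³⁺/Tl⁺ the anode: E°cell = +2.90 − (+1.23) = +1.67 V, n = 2.
Overall: F₂(g) + Tl⁺(aq) → 2 F⁻(aq) + Tl³⁺(aq)
Q = [F⁻]^2·[Tl³⁺] / (P(F₂)·[Tl⁺]); log Q = -6.785.
E = E° − (0.0592/n) log Q = +1.67 − (0.0592/2)(-6.785) = +1.871 V.

+1.871 V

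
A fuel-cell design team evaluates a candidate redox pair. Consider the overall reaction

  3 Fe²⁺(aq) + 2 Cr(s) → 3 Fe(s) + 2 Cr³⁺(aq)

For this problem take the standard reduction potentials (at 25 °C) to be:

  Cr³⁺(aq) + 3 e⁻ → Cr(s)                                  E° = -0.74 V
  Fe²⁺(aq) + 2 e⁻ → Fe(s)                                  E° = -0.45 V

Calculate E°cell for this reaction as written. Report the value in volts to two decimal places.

+0.29 V

The Fe²⁺/Fe couple has the higher reduction potential, so it is the cathode; Cr³⁺/Cr is oxidised at the anode.
E°cell = E°(cathode) − E°(anode) = (-0.45) − (-0.74) = +0.29 V.
Since E°cell > 0, the reaction is spontaneous under standard conditions.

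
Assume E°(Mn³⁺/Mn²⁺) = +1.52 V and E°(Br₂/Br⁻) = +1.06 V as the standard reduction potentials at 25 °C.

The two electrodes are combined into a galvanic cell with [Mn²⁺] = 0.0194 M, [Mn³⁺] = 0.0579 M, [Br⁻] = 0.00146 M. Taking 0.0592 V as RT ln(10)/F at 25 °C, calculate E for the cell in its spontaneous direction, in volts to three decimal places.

+0.320 V

Mn³⁺/Mn²⁺ is the cathode (higher E°), Br₂/Br⁻ the anode: E°cell = +1.52 − (+1.06) = +0.46 V, n = 2.
Overall: 2 Mn³⁺(aq) + 2 Br⁻(aq) → 2 Mn²⁺(aq) + Br₂(l)
Q = [Mn²⁺]^2 / ([Mn³⁺]^2·[Br⁻]^2); log Q = 4.722.
E = E° − (0.0592/n) log Q = +0.46 − (0.0592/2)(4.722) = +0.320 V.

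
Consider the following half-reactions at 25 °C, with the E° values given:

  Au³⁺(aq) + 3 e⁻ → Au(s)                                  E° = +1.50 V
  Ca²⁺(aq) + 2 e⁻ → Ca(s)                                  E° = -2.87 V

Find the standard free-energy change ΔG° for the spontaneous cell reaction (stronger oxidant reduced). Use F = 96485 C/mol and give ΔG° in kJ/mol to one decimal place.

Au³⁺/Au (E° = +1.50 V) is the cathode; Ca²⁺/Ca (E° = -2.87 V) is the anode, so E°cell = +4.37 V.
Balancing electrons gives n = 6 (lcm of 3 and 2).
ΔG° = −nFE° = −(6)(96485)(+4.37) = -2,529,837 J = -2529.8 kJ/mol.

-2529.8 kJ/mol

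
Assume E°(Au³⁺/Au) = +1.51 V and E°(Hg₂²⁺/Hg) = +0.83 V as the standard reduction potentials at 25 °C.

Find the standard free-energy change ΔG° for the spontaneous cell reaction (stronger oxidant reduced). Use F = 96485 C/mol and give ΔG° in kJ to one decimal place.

-393.7 kJ

Au³⁺/Au (E° = +1.51 V) is the cathode; Hg₂²⁺/Hg (E° = +0.83 V) is the anode, so E°cell = +0.68 V.
Balancing electrons gives n = 6 (lcm of 3 and 2).
ΔG° = −nFE° = −(6)(96485)(+0.68) = -393,659 J = -393.7 kJ.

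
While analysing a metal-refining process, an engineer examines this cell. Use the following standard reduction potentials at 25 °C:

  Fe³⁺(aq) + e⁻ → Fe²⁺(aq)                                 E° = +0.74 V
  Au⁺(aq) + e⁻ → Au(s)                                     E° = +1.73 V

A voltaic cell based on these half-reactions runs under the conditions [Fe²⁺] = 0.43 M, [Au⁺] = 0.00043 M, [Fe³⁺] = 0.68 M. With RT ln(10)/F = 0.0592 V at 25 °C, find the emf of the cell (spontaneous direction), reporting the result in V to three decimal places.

Au⁺/Au is the cathode (higher E°), Fe³⁺/Fe²⁺ the anode: E°cell = +1.73 − (+0.74) = +0.99 V, n = 1.
Overall: Au⁺(aq) + Fe²⁺(aq) → Au(s) + Fe³⁺(aq)
Q = [Fe³⁺] / ([Au⁺]·[Fe²⁺]); log Q = 3.566.
E = E° − (0.0592/n) log Q = +0.99 − (0.0592/1)(3.566) = +0.779 V.

+0.779 V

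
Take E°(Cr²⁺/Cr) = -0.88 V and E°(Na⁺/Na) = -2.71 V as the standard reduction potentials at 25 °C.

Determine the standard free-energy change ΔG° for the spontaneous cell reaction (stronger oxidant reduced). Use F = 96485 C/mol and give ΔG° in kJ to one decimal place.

-353.1 kJ

Cr²⁺/Cr (E° = -0.88 V) is the cathode; Na⁺/Na (E° = -2.71 V) is the anode, so E°cell = +1.83 V.
Balancing electrons gives n = 2 (lcm of 2 and 1).
ΔG° = −nFE° = −(2)(96485)(+1.83) = -353,135 J = -353.1 kJ.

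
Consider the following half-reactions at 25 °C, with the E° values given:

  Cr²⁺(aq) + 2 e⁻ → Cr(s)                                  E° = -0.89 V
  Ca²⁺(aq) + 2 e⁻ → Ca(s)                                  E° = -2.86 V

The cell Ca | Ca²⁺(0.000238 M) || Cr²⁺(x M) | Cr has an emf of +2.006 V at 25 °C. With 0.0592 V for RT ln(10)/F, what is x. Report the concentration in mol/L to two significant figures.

0.0039 M

Cr²⁺/Cr is the cathode, Ca²⁺/Ca the anode: E°cell = +1.97 V, n = 2.
Overall reaction: Cr²⁺(aq) + Ca(s) → Cr(s) + Ca²⁺(aq); Q = [Ca²⁺]^1/[Cr²⁺]^1.
From E = E° − (0.0592/n) log Q: log Q = (E° − E)·n/0.0592 = (+1.97 − (+2.006))·2/0.0592 = -1.2162.
So 1·log[Cr²⁺] = 1·log(0.000238) − log Q = -3.6234 − (-1.2162) = -2.4072; [Cr²⁺] = 10^(-2.4072) ≈ 0.0039 M.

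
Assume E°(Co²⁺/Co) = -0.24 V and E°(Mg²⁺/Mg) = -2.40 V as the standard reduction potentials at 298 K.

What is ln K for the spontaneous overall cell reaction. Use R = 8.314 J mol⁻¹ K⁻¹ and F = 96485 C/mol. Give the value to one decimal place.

Cathode: Co²⁺/Co; anode: Mg²⁺/Mg. E°cell = (-0.24) − (-2.40) = +2.16 V, with n = 2.
ΔG° = −nFE° = −RT ln K, so ln K = nFE°/(RT) = (2)(96485)(+2.16) / ((8.314)(298)) = 168.235.

168.2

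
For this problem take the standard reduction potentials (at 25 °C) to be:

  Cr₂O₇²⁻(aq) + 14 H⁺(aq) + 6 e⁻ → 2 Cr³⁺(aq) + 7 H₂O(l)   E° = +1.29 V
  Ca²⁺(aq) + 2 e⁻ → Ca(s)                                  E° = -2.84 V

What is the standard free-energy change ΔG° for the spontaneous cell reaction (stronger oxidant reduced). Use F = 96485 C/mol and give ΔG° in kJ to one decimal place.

-2390.9 kJ

Cr₂O₇²⁻/Cr³⁺ (E° = +1.29 V) is the cathode; Ca²⁺/Ca (E° = -2.84 V) is the anode, so E°cell = +4.13 V.
Balancing electrons gives n = 6 (lcm of 6 and 2).
ΔG° = −nFE° = −(6)(96485)(+4.13) = -2,390,898 J = -2390.9 kJ.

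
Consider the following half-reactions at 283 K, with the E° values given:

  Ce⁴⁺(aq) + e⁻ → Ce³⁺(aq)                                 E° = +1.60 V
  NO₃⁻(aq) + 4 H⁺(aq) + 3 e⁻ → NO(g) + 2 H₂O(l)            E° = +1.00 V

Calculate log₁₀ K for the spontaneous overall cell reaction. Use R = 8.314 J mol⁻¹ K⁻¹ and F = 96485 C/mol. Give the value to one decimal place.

32.1

Cathode: Ce⁴⁺/Ce³⁺; anode: NO₃⁻/NO. E°cell = (+1.60) − (+1.00) = +0.60 V, with n = 3.
ΔG° = −nFE° = −RT ln K, so ln K = nFE°/(RT) = (3)(96485)(+0.60) / ((8.314)(283)) = 73.814.
log₁₀ K = 73.814 / ln 10 = 32.1.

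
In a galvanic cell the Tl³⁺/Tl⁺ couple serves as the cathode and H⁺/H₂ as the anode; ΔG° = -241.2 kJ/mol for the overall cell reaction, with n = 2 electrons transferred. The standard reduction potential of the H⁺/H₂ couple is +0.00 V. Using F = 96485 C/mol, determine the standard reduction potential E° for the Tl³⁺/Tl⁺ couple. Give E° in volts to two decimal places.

+1.25 V

E°cell = −ΔG°/(nF) = −(-241.2×10³)/((2)(96485)) = +1.250 V.
Since Tl³⁺/Tl⁺ is the cathode and H⁺/H₂ the anode, E°cell = E°(Tl³⁺/Tl⁺) − E°(H⁺/H₂).
So E°(Tl³⁺/Tl⁺) = E°cell + E°(H⁺/H₂) = +1.250 + (+0.00) = +1.25 V.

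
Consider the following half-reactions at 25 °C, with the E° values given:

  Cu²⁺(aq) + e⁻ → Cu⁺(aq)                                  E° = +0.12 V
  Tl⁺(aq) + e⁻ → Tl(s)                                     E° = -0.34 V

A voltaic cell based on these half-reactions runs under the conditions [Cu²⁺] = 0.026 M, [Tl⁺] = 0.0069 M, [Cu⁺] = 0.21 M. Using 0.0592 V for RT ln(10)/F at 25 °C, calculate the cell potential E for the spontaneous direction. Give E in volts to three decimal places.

+0.534 V

Cu²⁺/Cu⁺ is the cathode (higher E°), Tl⁺/Tl the anode: E°cell = +0.12 − (-0.34) = +0.46 V, n = 1.
Overall: Cu²⁺(aq) + Tl(s) → Cu⁺(aq) + Tl⁺(aq)
Q = [Cu⁺]·[Tl⁺] / ([Cu²⁺]); log Q = -1.254.
E = E° − (0.0592/n) log Q = +0.46 − (0.0592/1)(-1.254) = +0.534 V.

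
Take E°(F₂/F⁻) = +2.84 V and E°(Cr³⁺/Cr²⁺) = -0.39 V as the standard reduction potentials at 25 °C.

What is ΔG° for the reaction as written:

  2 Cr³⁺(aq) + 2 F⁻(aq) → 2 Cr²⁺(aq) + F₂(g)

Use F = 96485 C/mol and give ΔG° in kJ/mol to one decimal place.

+623.3 kJ/mol

As written, Cr³⁺/Cr²⁺ is reduced (cathode) and F₂/F⁻ is oxidised (anode), so E°cell = (-0.39) − (+2.84) = -3.23 V.
Balancing electrons gives n = 2.
ΔG° = −nFE° = −(2)(96485)(-3.23) = 623,293 J = +623.3 kJ/mol.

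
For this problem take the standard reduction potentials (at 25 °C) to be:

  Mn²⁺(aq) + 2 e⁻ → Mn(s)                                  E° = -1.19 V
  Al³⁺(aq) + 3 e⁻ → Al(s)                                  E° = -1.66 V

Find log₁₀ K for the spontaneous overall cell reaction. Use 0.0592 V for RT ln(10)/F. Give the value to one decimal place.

Cathode: Mn²⁺/Mn; anode: Al³⁺/Al. E°cell = +0.47 V, n = 6.
log K = nE°cell / 0.0592 = (6)(+0.47) / 0.0592 = 47.6.

47.6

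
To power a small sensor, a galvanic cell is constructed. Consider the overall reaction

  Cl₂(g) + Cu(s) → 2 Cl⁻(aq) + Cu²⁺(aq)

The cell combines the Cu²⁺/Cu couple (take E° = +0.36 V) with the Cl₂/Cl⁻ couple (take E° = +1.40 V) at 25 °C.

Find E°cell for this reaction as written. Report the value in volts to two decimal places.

The Cl₂/Cl⁻ couple has the higher reduction potential, so it is the cathode; Cu²⁺/Cu is oxidised at the anode.
E°cell = E°(cathode) − E°(anode) = (+1.40) − (+0.36) = +1.04 V.

+1.04 V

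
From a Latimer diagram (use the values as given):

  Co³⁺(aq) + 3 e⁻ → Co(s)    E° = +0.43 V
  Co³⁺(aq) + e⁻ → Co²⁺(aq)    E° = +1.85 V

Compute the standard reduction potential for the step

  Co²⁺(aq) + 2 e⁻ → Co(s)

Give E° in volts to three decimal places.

Sequential free energies add, so n₃E°₃ = n₁E°₁ + n₂E°₂.
With n₃ = 3, and the known step contributing 1×(+1.85) V, the unknown satisfies 2·E° = 3×(+0.43) − 1×(+1.85) = -0.560.
E° = -0.560 / 2 = -0.280 V.

-0.280 V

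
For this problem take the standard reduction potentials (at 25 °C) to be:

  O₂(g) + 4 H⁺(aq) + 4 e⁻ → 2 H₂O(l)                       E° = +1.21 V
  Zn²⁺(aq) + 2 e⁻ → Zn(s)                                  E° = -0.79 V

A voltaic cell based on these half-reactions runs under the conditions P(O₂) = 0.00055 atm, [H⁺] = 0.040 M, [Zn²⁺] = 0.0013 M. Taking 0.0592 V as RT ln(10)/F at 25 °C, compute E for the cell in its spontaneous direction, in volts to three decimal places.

+1.954 V

O₂/H₂O is the cathode (higher E°), Zn²⁺/Zn the anode: E°cell = +1.21 − (-0.79) = +2.00 V, n = 4.
Overall: O₂(g) + 4 H⁺(aq) + 2 Zn(s) → 2 H₂O(l) + 2 Zn²⁺(aq)
Q = [Zn²⁺]^2 / (P(O₂)·[H⁺]^4); log Q = 3.079.
E = E° − (0.0592/n) log Q = +2.00 − (0.0592/4)(3.079) = +1.954 V.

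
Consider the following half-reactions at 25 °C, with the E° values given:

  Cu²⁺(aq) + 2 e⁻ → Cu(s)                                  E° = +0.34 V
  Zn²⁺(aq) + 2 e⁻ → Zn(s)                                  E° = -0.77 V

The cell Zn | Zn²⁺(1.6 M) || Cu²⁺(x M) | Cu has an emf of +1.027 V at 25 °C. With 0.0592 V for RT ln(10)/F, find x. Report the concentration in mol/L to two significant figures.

0.0025 M

Cu²⁺/Cu is the cathode, Zn²⁺/Zn the anode: E°cell = +1.11 V, n = 2.
Overall reaction: Cu²⁺(aq) + Zn(s) → Cu(s) + Zn²⁺(aq); Q = [Zn²⁺]^1/[Cu²⁺]^1.
From E = E° − (0.0592/n) log Q: log Q = (E° − E)·n/0.0592 = (+1.11 − (+1.027))·2/0.0592 = 2.8041.
So 1·log[Cu²⁺] = 1·log(1.6) − log Q = 0.2041 − (2.8041) = -2.6000; [Cu²⁺] = 10^(-2.6000) ≈ 0.0025 M.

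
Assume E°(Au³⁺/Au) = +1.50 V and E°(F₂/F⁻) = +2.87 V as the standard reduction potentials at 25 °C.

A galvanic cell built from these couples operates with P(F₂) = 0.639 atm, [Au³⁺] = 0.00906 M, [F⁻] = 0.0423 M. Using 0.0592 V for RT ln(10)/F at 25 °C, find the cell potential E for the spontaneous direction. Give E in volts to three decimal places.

+1.486 V

F₂/F⁻ is the cathode (higher E°), Au³⁺/Au the anode: E°cell = +2.87 − (+1.50) = +1.37 V, n = 6.
Overall: 3 F₂(g) + 2 Au(s) → 6 F⁻(aq) + 2 Au³⁺(aq)
Q = [F⁻]^6·[Au³⁺]^2 / (P(F₂)^3); log Q = -11.744.
E = E° − (0.0592/n) log Q = +1.37 − (0.0592/6)(-11.744) = +1.486 V.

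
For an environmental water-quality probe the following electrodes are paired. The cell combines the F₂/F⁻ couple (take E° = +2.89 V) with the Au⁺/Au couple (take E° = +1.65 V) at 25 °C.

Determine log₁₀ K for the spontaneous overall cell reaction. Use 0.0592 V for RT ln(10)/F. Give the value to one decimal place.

41.9

Cathode: F₂/F⁻; anode: Au⁺/Au. E°cell = +1.24 V, n = 2.
log K = nE°cell / 0.0592 = (2)(+1.24) / 0.0592 = 41.9.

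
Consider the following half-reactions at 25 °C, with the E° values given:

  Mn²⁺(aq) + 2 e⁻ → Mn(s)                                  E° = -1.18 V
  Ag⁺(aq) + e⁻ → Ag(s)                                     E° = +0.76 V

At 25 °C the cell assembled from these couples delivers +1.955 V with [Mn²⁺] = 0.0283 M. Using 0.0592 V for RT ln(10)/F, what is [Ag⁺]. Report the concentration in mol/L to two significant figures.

0.30 M

Ag⁺/Ag is the cathode, Mn²⁺/Mn the anode: E°cell = +1.94 V, n = 2.
Overall reaction: 2 Ag⁺(aq) + Mn(s) → 2 Ag(s) + Mn²⁺(aq); Q = [Mn²⁺]^1/[Ag⁺]^2.
From E = E° − (0.0592/n) log Q: log Q = (E° − E)·n/0.0592 = (+1.94 − (+1.955))·2/0.0592 = -0.5068.
So 2·log[Ag⁺] = 1·log(0.0283) − log Q = -1.5482 − (-0.5068) = -1.0414; log[Ag⁺] = -1.0414 / 2 = -0.5207; [Ag⁺] = 10^(-0.5207) ≈ 0.30 M.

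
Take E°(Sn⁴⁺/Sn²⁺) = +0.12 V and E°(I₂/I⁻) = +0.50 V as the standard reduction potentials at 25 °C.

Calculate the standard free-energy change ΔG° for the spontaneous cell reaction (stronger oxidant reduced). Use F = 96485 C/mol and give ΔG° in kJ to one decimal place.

I₂/I⁻ (E° = +0.50 V) is the cathode; Sn⁴⁺/Sn²⁺ (E° = +0.12 V) is the anode, so E°cell = +0.38 V.
Balancing electrons gives n = 2 (lcm of 2 and 2).
ΔG° = −nFE° = −(2)(96485)(+0.38) = -73,329 J = -73.3 kJ.

-73.3 kJ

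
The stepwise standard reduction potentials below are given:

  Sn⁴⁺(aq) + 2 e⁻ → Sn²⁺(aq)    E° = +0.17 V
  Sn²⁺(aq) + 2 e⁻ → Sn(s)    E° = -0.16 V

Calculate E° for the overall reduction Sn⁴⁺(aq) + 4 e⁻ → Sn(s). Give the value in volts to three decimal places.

+0.005 V

Adding the free-energy changes (−nFE°) of the two steps gives −n₃FE°₃ = −n₁FE°₁ − n₂FE°₂.
E°₃ = (2×+0.17 + 2×-0.16) / 4 = (+0.020) / 4 = +0.005 V.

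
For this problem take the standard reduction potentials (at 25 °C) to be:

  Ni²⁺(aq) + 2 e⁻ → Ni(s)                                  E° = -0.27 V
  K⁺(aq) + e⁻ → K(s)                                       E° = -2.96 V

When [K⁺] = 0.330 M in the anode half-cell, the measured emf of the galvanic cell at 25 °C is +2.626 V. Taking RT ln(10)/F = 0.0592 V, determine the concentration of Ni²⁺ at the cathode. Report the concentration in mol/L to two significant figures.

0.00075 M

Ni²⁺/Ni is the cathode, K⁺/K the anode: E°cell = +2.69 V, n = 2.
Overall reaction: Ni²⁺(aq) + 2 K(s) → Ni(s) + 2 K⁺(aq); Q = [K⁺]^2/[Ni²⁺]^1.
From E = E° − (0.0592/n) log Q: log Q = (E° − E)·n/0.0592 = (+2.69 − (+2.626))·2/0.0592 = 2.1622.
So 1·log[Ni²⁺] = 2·log(0.33) − log Q = -0.9630 − (2.1622) = -3.1252; [Ni²⁺] = 10^(-3.1252) ≈ 0.00075 M.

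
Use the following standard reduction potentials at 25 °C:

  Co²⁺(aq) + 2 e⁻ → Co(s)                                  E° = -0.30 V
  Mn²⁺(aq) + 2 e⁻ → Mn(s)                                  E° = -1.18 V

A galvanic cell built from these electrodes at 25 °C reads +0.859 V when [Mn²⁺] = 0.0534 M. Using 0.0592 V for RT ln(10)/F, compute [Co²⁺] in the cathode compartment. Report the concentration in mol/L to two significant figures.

Co²⁺/Co is the cathode, Mn²⁺/Mn the anode: E°cell = +0.88 V, n = 2.
Overall reaction: Co²⁺(aq) + Mn(s) → Co(s) + Mn²⁺(aq); Q = [Mn²⁺]^1/[Co²⁺]^1.
From E = E° − (0.0592/n) log Q: log Q = (E° − E)·n/0.0592 = (+0.88 − (+0.859))·2/0.0592 = 0.7095.
So 1·log[Co²⁺] = 1·log(0.0534) − log Q = -1.2725 − (0.7095) = -1.9820; [Co²⁺] = 10^(-1.9820) ≈ 0.010 M.

0.010 M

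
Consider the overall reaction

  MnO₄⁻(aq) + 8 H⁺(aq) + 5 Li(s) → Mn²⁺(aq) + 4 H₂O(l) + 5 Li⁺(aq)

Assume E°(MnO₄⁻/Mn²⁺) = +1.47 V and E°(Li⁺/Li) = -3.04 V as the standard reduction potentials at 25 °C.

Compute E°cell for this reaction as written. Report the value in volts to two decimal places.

+4.51 V

The MnO₄⁻/Mn²⁺ couple has the higher reduction potential, so it is the cathode; Li⁺/Li is oxidised at the anode.
E°cell = E°(cathode) − E°(anode) = (+1.47) − (-3.04) = +4.51 V.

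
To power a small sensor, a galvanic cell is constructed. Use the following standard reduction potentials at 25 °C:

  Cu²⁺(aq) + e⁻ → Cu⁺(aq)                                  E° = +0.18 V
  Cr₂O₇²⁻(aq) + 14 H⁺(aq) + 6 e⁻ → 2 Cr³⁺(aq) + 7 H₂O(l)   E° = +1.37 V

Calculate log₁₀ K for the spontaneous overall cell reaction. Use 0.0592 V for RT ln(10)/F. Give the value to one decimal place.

Cathode: Cr₂O₇²⁻/Cr³⁺; anode: Cu²⁺/Cu⁺. E°cell = +1.19 V, n = 6.
log K = nE°cell / 0.0592 = (6)(+1.19) / 0.0592 = 120.6.

120.6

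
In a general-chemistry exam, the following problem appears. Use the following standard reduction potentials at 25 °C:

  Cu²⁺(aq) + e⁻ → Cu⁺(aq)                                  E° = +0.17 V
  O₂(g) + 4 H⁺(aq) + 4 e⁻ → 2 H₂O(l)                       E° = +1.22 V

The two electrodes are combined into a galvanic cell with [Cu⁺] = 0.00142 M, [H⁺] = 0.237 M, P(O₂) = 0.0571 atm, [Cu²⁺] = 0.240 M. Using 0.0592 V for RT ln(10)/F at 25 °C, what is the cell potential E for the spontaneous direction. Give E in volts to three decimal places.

O₂/H₂O is the cathode (higher E°), Cu²⁺/Cu⁺ the anode: E°cell = +1.22 − (+0.17) = +1.05 V, n = 4.
Overall: O₂(g) + 4 H⁺(aq) + 4 Cu⁺(aq) → 2 H₂O(l) + 4 Cu²⁺(aq)
Q = [Cu²⁺]^4 / (P(O₂)·[H⁺]^4·[Cu⁺]^4); log Q = 12.656.
E = E° − (0.0592/n) log Q = +1.05 − (0.0592/4)(12.656) = +0.863 V.

+0.863 V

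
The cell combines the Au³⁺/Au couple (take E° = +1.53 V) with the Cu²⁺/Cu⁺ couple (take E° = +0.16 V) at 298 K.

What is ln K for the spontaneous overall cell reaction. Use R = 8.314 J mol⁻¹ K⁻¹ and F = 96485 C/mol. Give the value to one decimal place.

160.1

Cathode: Au³⁺/Au; anode: Cu²⁺/Cu⁺. E°cell = (+1.53) − (+0.16) = +1.37 V, with n = 3.
ΔG° = −nFE° = −RT ln K, so ln K = nFE°/(RT) = (3)(96485)(+1.37) / ((8.314)(298)) = 160.057.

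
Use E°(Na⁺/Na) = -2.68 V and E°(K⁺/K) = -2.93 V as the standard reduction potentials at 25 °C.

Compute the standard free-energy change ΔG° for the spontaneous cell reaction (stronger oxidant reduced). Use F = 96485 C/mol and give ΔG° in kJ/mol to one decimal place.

-24.1 kJ/mol

Na⁺/Na (E° = -2.68 V) is the cathode; K⁺/K (E° = -2.93 V) is the anode, so E°cell = +0.25 V.
Balancing electrons gives n = 1 (lcm of 1 and 1).
ΔG° = −nFE° = −(1)(96485)(+0.25) = -24,121 J = -24.1 kJ/mol.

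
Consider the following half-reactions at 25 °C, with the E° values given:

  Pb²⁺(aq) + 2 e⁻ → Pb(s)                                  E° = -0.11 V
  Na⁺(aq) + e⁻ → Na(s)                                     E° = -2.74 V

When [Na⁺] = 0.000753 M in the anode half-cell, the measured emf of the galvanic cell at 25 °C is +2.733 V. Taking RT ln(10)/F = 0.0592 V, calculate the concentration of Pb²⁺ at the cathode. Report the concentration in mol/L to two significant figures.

Pb²⁺/Pb is the cathode, Na⁺/Na the anode: E°cell = +2.63 V, n = 2.
Overall reaction: Pb²⁺(aq) + 2 Na(s) → Pb(s) + 2 Na⁺(aq); Q = [Na⁺]^2/[Pb²⁺]^1.
From E = E° − (0.0592/n) log Q: log Q = (E° − E)·n/0.0592 = (+2.63 − (+2.733))·2/0.0592 = -3.4797.
So 1·log[Pb²⁺] = 2·log(0.000753) − log Q = -6.2464 − (-3.4797) = -2.7667; [Pb²⁺] = 10^(-2.7667) ≈ 0.0017 M.

0.0017 M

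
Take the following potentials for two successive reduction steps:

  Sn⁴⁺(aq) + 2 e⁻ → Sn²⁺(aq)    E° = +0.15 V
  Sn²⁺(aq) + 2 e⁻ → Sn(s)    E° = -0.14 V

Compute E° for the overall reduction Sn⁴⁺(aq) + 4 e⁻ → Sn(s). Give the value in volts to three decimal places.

Adding the free-energy changes (−nFE°) of the two steps gives −n₃FE°₃ = −n₁FE°₁ − n₂FE°₂.
E°₃ = (2×+0.15 + 2×-0.14) / 4 = (+0.020) / 4 = +0.005 V.

+0.005 V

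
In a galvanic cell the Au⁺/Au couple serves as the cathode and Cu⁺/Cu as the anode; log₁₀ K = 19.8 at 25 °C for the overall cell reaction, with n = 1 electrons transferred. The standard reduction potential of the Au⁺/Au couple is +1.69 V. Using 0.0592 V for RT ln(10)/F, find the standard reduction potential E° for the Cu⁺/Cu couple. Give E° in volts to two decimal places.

+0.52 V

E°cell = (0.0592/n)·log K = (0.0592/1)(19.8) = +1.172 V.
Since Au⁺/Au is the cathode and Cu⁺/Cu the anode, E°cell = E°(Au⁺/Au) − E°(Cu⁺/Cu).
So E°(Cu⁺/Cu) = E°(Au⁺/Au) − E°cell = (+1.69) − (+1.172) = +0.52 V.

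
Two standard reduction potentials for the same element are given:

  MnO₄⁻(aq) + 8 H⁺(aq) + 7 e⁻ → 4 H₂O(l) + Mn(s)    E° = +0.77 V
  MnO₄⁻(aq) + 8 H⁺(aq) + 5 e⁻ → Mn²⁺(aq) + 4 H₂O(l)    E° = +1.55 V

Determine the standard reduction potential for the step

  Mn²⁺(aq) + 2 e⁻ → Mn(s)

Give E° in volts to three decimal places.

Sequential free energies add, so n₃E°₃ = n₁E°₁ + n₂E°₂.
With n₃ = 7, and the known step contributing 5×(+1.55) V, the unknown satisfies 2·E° = 7×(+0.77) − 5×(+1.55) = -2.360.
E° = -2.360 / 2 = -1.180 V.

-1.180 V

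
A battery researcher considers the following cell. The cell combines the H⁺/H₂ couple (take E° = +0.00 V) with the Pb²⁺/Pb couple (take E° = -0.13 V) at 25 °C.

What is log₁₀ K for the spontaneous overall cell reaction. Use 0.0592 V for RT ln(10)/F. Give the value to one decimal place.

4.4

Cathode: H⁺/H₂; anode: Pb²⁺/Pb. E°cell = +0.13 V, n = 2.
log K = nE°cell / 0.0592 = (2)(+0.13) / 0.0592 = 4.4.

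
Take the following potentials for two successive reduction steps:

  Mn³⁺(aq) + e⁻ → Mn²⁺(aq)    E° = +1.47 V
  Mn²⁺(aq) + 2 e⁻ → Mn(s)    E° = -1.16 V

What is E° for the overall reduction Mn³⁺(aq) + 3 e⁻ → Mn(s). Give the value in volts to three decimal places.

-0.283 V

Adding the free-energy changes (−nFE°) of the two steps gives −n₃FE°₃ = −n₁FE°₁ − n₂FE°₂.
E°₃ = (1×+1.47 + 2×-1.16) / 3 = (-0.850) / 3 = -0.283 V.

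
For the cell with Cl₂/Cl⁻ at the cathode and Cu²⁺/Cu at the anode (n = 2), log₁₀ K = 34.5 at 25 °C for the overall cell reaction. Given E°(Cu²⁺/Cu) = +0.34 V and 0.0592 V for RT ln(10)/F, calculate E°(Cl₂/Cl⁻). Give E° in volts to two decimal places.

E°cell = (0.0592/n)·log K = (0.0592/2)(34.5) = +1.021 V.
Since Cl₂/Cl⁻ is the cathode and Cu²⁺/Cu the anode, E°cell = E°(Cl₂/Cl⁻) − E°(Cu²⁺/Cu).
So E°(Cl₂/Cl⁻) = E°cell + E°(Cu²⁺/Cu) = +1.021 + (+0.34) = +1.36 V.

+1.36 V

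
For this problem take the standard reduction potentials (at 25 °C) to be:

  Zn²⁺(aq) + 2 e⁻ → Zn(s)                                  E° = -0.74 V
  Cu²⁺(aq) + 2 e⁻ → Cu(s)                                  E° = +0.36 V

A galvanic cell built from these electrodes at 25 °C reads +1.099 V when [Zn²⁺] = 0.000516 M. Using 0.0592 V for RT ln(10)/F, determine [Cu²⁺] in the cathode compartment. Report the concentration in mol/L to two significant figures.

Cu²⁺/Cu is the cathode, Zn²⁺/Zn the anode: E°cell = +1.10 V, n = 2.
Overall reaction: Cu²⁺(aq) + Zn(s) → Cu(s) + Zn²⁺(aq); Q = [Zn²⁺]^1/[Cu²⁺]^1.
From E = E° − (0.0592/n) log Q: log Q = (E° − E)·n/0.0592 = (+1.10 − (+1.099))·2/0.0592 = 0.0338.
So 1·log[Cu²⁺] = 1·log(0.000516) − log Q = -3.2874 − (0.0338) = -3.3212; [Cu²⁺] = 10^(-3.3212) ≈ 0.00048 M.

0.00048 M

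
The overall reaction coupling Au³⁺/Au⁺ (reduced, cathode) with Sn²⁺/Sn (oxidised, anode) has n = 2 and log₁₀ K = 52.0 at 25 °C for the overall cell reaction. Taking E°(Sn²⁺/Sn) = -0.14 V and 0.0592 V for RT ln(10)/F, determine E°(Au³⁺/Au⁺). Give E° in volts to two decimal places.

E°cell = (0.0592/n)·log K = (0.0592/2)(52.0) = +1.539 V.
Since Au³⁺/Au⁺ is the cathode and Sn²⁺/Sn the anode, E°cell = E°(Au³⁺/Au⁺) − E°(Sn²⁺/Sn).
So E°(Au³⁺/Au⁺) = E°cell + E°(Sn²⁺/Sn) = +1.539 + (-0.14) = +1.40 V.

+1.40 V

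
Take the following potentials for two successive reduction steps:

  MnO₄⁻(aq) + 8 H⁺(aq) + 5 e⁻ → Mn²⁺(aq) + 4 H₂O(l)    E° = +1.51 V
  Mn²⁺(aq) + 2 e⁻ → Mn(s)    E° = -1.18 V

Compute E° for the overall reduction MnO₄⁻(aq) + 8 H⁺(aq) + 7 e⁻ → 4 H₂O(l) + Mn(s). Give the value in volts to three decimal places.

+0.741 V

Adding the free-energy changes (−nFE°) of the two steps gives −n₃FE°₃ = −n₁FE°₁ − n₂FE°₂.
E°₃ = (5×+1.51 + 2×-1.18) / 7 = (+5.190) / 7 = +0.741 V.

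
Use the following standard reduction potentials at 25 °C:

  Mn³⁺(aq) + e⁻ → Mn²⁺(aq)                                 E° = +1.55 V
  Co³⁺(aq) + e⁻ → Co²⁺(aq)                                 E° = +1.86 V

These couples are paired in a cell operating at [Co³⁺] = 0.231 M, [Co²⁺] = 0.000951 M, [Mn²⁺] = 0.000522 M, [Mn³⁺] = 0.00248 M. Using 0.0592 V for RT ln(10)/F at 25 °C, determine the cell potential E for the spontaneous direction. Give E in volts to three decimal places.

+0.411 V

Co³⁺/Co²⁺ is the cathode (higher E°), Mn³⁺/Mn²⁺ the anode: E°cell = +1.86 − (+1.55) = +0.31 V, n = 1.
Overall: Co³⁺(aq) + Mn²⁺(aq) → Co²⁺(aq) + Mn³⁺(aq)
Q = [Co²⁺]·[Mn³⁺] / ([Co³⁺]·[Mn²⁺]); log Q = -1.709.
E = E° − (0.0592/n) log Q = +0.31 − (0.0592/1)(-1.709) = +0.411 V.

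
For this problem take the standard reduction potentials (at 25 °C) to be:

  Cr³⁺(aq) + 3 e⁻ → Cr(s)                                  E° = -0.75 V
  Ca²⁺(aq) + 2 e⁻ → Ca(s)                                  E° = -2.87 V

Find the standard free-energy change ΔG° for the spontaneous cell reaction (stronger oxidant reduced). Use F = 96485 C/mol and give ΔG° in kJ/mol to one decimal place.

-1227.3 kJ/mol

Cr³⁺/Cr (E° = -0.75 V) is the cathode; Ca²⁺/Ca (E° = -2.87 V) is the anode, so E°cell = +2.12 V.
Balancing electrons gives n = 6 (lcm of 3 and 2).
ΔG° = −nFE° = −(6)(96485)(+2.12) = -1,227,289 J = -1227.3 kJ/mol.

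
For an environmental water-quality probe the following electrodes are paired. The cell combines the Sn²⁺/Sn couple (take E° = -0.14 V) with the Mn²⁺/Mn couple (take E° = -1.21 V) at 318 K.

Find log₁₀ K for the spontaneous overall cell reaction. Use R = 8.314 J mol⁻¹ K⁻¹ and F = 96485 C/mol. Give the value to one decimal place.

33.9

Cathode: Sn²⁺/Sn; anode: Mn²⁺/Mn. E°cell = (-0.14) − (-1.21) = +1.07 V, with n = 2.
ΔG° = −nFE° = −RT ln K, so ln K = nFE°/(RT) = (2)(96485)(+1.07) / ((8.314)(318)) = 78.097.
log₁₀ K = 78.097 / ln 10 = 33.9.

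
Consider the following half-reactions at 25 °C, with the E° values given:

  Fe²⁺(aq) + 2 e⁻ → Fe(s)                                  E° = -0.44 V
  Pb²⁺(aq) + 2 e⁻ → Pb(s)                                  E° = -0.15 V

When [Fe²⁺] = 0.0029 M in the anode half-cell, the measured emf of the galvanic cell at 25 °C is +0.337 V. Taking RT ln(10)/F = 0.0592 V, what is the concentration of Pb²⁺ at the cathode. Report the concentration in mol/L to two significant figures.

0.11 M

Pb²⁺/Pb is the cathode, Fe²⁺/Fe the anode: E°cell = +0.29 V, n = 2.
Overall reaction: Pb²⁺(aq) + Fe(s) → Pb(s) + Fe²⁺(aq); Q = [Fe²⁺]^1/[Pb²⁺]^1.
From E = E° − (0.0592/n) log Q: log Q = (E° − E)·n/0.0592 = (+0.29 − (+0.337))·2/0.0592 = -1.5878.
So 1·log[Pb²⁺] = 1·log(0.0029) − log Q = -2.5376 − (-1.5878) = -0.9498; [Pb²⁺] = 10^(-0.9498) ≈ 0.11 M.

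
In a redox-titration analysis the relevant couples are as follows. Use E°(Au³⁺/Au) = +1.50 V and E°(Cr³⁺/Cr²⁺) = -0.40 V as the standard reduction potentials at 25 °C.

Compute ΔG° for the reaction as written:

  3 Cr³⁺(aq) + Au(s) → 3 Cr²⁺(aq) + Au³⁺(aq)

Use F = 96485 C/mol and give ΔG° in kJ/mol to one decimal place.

+550.0 kJ/mol

As written, Cr³⁺/Cr²⁺ is reduced (cathode) and Au³⁺/Au is oxidised (anode), so E°cell = (-0.40) − (+1.50) = -1.90 V.
Balancing electrons gives n = 3.
ΔG° = −nFE° = −(3)(96485)(-1.90) = 549,964 J = +550.0 kJ/mol.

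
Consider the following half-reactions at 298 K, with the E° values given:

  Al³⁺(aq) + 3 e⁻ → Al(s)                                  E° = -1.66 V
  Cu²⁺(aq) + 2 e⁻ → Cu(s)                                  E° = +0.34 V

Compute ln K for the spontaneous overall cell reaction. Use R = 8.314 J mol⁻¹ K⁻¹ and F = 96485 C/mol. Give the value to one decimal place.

467.3

Cathode: Cu²⁺/Cu; anode: Al³⁺/Al. E°cell = (+0.34) − (-1.66) = +2.00 V, with n = 6.
ΔG° = −nFE° = −RT ln K, so ln K = nFE°/(RT) = (6)(96485)(+2.00) / ((8.314)(298)) = 467.320.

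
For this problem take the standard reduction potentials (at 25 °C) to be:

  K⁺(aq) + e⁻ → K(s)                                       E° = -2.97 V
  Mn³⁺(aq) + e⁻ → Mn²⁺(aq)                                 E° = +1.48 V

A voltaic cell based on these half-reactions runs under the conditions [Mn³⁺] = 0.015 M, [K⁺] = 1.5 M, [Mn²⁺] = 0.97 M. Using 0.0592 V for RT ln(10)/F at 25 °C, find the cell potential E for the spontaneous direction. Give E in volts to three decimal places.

Mn³⁺/Mn²⁺ is the cathode (higher E°), K⁺/K the anode: E°cell = +1.48 − (-2.97) = +4.45 V, n = 1.
Overall: Mn³⁺(aq) + K(s) → Mn²⁺(aq) + K⁺(aq)
Q = [Mn²⁺]·[K⁺] / ([Mn³⁺]); log Q = 1.987.
E = E° − (0.0592/n) log Q = +4.45 − (0.0592/1)(1.987) = +4.332 V.

+4.332 V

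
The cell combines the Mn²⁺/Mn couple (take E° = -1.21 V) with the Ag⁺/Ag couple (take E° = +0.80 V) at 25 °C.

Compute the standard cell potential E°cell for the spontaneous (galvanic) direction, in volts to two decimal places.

The Ag⁺/Ag couple has the higher reduction potential, so it is the cathode; Mn²⁺/Mn is oxidised at the anode.
E°cell = E°(cathode) − E°(anode) = (+0.80) − (-1.21) = +2.01 V.

+2.01 V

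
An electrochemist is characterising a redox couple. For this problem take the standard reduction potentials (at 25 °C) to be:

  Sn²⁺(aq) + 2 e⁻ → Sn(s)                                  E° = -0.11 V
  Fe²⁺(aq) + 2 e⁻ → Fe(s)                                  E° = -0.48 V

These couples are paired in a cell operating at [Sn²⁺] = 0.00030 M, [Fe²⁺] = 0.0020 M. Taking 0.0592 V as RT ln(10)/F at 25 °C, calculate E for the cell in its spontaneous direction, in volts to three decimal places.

+0.346 V

Sn²⁺/Sn is the cathode (higher E°), Fe²⁺/Fe the anode: E°cell = -0.11 − (-0.48) = +0.37 V, n = 2.
Overall: Sn²⁺(aq) + Fe(s) → Sn(s) + Fe²⁺(aq)
Q = [Fe²⁺] / ([Sn²⁺]); log Q = 0.824.
E = E° − (0.0592/n) log Q = +0.37 − (0.0592/2)(0.824) = +0.346 V.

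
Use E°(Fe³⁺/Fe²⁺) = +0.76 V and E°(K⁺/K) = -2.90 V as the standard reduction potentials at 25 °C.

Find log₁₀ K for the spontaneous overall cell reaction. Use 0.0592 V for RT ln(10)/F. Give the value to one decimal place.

Cathode: Fe³⁺/Fe²⁺; anode: K⁺/K. E°cell = +3.66 V, n = 1.
log K = nE°cell / 0.0592 = (1)(+3.66) / 0.0592 = 61.8.

61.8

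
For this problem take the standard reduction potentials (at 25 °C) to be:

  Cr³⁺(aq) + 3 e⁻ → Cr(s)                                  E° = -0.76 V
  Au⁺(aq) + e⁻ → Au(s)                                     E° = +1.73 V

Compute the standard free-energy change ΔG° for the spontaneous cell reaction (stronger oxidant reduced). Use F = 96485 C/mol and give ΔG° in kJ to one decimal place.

-720.7 kJ

Au⁺/Au (E° = +1.73 V) is the cathode; Cr³⁺/Cr (E° = -0.76 V) is the anode, so E°cell = +2.49 V.
Balancing electrons gives n = 3 (lcm of 1 and 3).
ΔG° = −nFE° = −(3)(96485)(+2.49) = -720,743 J = -720.7 kJ.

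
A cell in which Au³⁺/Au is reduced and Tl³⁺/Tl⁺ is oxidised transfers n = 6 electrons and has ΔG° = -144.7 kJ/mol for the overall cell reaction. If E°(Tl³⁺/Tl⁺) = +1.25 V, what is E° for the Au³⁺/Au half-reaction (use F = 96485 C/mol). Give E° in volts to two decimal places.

+1.50 V

E°cell = −ΔG°/(nF) = −(-144.7×10³)/((6)(96485)) = +0.250 V.
Since Au³⁺/Au is the cathode and Tl³⁺/Tl⁺ the anode, E°cell = E°(Au³⁺/Au) − E°(Tl³⁺/Tl⁺).
So E°(Au³⁺/Au) = E°cell + E°(Tl³⁺/Tl⁺) = +0.250 + (+1.25) = +1.50 V.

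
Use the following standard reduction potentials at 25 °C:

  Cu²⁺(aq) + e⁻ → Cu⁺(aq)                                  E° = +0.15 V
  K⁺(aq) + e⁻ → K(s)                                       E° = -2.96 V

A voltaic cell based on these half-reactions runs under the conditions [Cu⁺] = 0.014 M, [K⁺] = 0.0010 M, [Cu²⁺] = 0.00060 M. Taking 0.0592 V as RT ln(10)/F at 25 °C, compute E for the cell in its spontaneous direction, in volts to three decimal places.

Cu²⁺/Cu⁺ is the cathode (higher E°), K⁺/K the anode: E°cell = +0.15 − (-2.96) = +3.11 V, n = 1.
Overall: Cu²⁺(aq) + K(s) → Cu⁺(aq) + K⁺(aq)
Q = [Cu⁺]·[K⁺] / ([Cu²⁺]); log Q = -1.632.
E = E° − (0.0592/n) log Q = +3.11 − (0.0592/1)(-1.632) = +3.207 V.

+3.207 V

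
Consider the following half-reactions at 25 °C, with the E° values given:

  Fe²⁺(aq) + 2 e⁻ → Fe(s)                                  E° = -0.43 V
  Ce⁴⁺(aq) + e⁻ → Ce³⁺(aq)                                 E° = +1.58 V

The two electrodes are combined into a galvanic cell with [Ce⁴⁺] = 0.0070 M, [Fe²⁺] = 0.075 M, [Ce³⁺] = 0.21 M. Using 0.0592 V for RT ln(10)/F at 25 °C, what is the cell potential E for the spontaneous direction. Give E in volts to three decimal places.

+1.956 V

Ce⁴⁺/Ce³⁺ is the cathode (higher E°), Fe²⁺/Fe the anode: E°cell = +1.58 − (-0.43) = +2.01 V, n = 2.
Overall: 2 Ce⁴⁺(aq) + Fe(s) → 2 Ce³⁺(aq) + Fe²⁺(aq)
Q = [Ce³⁺]^2·[Fe²⁺] / ([Ce⁴⁺]^2); log Q = 1.829.
E = E° − (0.0592/n) log Q = +2.01 − (0.0592/2)(1.829) = +1.956 V.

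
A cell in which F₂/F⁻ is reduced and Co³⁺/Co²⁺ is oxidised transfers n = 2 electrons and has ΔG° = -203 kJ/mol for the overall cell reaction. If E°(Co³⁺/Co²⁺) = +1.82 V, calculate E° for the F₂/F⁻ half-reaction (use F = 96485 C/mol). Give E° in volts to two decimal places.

+2.87 V

E°cell = −ΔG°/(nF) = −(-203×10³)/((2)(96485)) = +1.052 V.
Since F₂/F⁻ is the cathode and Co³⁺/Co²⁺ the anode, E°cell = E°(F₂/F⁻) − E°(Co³⁺/Co²⁺).
So E°(F₂/F⁻) = E°cell + E°(Co³⁺/Co²⁺) = +1.052 + (+1.82) = +2.87 V.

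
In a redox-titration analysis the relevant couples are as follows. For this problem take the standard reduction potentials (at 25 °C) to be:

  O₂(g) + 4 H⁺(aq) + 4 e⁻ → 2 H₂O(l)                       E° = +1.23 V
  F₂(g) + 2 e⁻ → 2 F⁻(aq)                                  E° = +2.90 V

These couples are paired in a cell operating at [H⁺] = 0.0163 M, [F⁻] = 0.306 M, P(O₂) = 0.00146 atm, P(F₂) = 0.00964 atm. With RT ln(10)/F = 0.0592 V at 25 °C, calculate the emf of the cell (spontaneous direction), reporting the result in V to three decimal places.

F₂/F⁻ is the cathode (higher E°), O₂/H₂O the anode: E°cell = +2.90 − (+1.23) = +1.67 V, n = 4.
Overall: 2 F₂(g) + 2 H₂O(l) → 4 F⁻(aq) + O₂(g) + 4 H⁺(aq)
Q = [F⁻]^4·P(O₂)·[H⁺]^4 / (P(F₂)^2); log Q = -8.012.
E = E° − (0.0592/n) log Q = +1.67 − (0.0592/4)(-8.012) = +1.789 V.

+1.789 V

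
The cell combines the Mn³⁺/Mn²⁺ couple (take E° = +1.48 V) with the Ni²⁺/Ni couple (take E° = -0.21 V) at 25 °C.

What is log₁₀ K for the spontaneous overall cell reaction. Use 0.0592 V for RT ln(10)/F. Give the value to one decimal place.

57.1

Cathode: Mn³⁺/Mn²⁺; anode: Ni²⁺/Ni. E°cell = +1.69 V, n = 2.
log K = nE°cell / 0.0592 = (2)(+1.69) / 0.0592 = 57.1.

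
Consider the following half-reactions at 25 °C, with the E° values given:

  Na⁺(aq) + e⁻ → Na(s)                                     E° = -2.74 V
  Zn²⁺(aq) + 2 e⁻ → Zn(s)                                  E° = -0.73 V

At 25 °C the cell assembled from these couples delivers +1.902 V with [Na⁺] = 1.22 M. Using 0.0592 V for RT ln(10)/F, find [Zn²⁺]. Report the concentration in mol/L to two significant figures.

Zn²⁺/Zn is the cathode, Na⁺/Na the anode: E°cell = +2.01 V, n = 2.
Overall reaction: Zn²⁺(aq) + 2 Na(s) → Zn(s) + 2 Na⁺(aq); Q = [Na⁺]^2/[Zn²⁺]^1.
From E = E° − (0.0592/n) log Q: log Q = (E° − E)·n/0.0592 = (+2.01 − (+1.902))·2/0.0592 = 3.6486.
So 1·log[Zn²⁺] = 2·log(1.22) − log Q = 0.1727 − (3.6486) = -3.4759; [Zn²⁺] = 10^(-3.4759) ≈ 0.00033 M.

0.00033 M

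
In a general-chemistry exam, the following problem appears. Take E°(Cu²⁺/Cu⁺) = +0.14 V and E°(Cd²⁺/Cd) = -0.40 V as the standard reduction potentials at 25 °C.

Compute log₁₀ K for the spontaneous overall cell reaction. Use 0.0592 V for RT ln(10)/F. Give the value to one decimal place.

18.2

Cathode: Cu²⁺/Cu⁺; anode: Cd²⁺/Cd. E°cell = +0.54 V, n = 2.
log K = nE°cell / 0.0592 = (2)(+0.54) / 0.0592 = 18.2.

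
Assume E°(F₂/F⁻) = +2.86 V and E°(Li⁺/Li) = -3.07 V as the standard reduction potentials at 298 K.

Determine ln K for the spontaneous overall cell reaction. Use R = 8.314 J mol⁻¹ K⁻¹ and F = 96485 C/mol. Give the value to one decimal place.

461.9

Cathode: F₂/F⁻; anode: Li⁺/Li. E°cell = (+2.86) − (-3.07) = +5.93 V, with n = 2.
ΔG° = −nFE° = −RT ln K, so ln K = nFE°/(RT) = (2)(96485)(+5.93) / ((8.314)(298)) = 461.868.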